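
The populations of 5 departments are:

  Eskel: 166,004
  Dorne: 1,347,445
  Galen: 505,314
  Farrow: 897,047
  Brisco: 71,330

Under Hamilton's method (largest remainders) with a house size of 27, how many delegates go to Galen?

5

Standard divisor: 2987140 ÷ 27 ≈ 110634.815.
Standard quotas: Eskel 1.5005, Dorne 12.1792, Galen 4.5674, Farrow 8.1082, Brisco 0.6447.
Lower quotas: Eskel 1, Dorne 12, Galen 4, Farrow 8, Brisco 0 (sum 25, leaving 2 seats).
Remainders in descending order: Brisco 0.6447, Galen 0.5674, Eskel 0.5005, Dorne 0.1792, Farrow 0.1082.
Largest remainders: Brisco, Galen receive the extra seats.
Galen receives 5.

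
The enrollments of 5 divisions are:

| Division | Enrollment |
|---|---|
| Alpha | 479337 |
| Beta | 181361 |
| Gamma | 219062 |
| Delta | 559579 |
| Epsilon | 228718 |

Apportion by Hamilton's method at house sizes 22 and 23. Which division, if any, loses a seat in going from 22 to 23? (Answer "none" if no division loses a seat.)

Beta

At 22 seats: Alpha 6, Beta 3, Gamma 3, Delta 7, Epsilon 3.
At 23 seats: Alpha 7, Beta 2, Gamma 3, Delta 8, Epsilon 3.
Beta drops from 3 to 2.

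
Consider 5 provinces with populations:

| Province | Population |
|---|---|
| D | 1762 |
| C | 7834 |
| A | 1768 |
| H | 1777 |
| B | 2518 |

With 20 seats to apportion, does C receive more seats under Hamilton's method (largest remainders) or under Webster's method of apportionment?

Webster

Hamilton: D 2, C 10, A 2, H 3, B 3.
Webster: D 2, C 11, A 2, H 2, B 3.
C gets 10 under Hamilton and 11 under Webster.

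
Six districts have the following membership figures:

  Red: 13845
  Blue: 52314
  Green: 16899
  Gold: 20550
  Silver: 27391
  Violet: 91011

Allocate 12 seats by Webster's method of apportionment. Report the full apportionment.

Standard divisor 222010/12 ≈ 18500.833; standard quotas: Red 0.748, Blue 2.828, Green 0.913, Gold 1.111, Silver 1.481, Violet 4.919.
Rounding to the nearest integer gives Red 1, Blue 3, Green 1, Gold 1, Silver 1, Violet 5 — total 12, matching the house size, so no adjustment is needed.

Red 1, Blue 3, Green 1, Gold 1, Silver 1, Violet 5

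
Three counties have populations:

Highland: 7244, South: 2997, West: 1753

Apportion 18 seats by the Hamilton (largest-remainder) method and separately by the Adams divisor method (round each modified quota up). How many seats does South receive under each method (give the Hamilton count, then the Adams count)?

4 and 5

Hamilton: Highland 11, South 4, West 3.
Adams: Highland 10, South 5, West 3.
South gets 4 under Hamilton and 5 under Adams.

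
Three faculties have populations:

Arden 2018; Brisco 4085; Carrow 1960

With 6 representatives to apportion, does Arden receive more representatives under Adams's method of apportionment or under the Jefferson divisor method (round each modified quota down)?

Adams

Adams: Arden 2, Brisco 3, Carrow 1.
Jefferson: Arden 1, Brisco 4, Carrow 1.
Arden gets 2 under Adams and 1 under Jefferson.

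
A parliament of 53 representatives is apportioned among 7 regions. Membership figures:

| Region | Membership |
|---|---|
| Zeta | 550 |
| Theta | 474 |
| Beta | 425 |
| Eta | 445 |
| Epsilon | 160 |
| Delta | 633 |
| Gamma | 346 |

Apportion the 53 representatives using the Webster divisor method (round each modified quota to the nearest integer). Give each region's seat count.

Standard divisor 3033/53 ≈ 57.226; standard quotas: Zeta 9.611, Theta 8.283, Beta 7.427, Eta 7.776, Epsilon 2.796, Delta 11.061, Gamma 6.046.
Rounding to the nearest integer gives Zeta 10, Theta 8, Beta 7, Eta 8, Epsilon 3, Delta 11, Gamma 6 — total 53, matching the house size, so no adjustment is needed.

Zeta 10; Theta 8; Beta 7; Eta 8; Epsilon 3; Delta 11; Gamma 6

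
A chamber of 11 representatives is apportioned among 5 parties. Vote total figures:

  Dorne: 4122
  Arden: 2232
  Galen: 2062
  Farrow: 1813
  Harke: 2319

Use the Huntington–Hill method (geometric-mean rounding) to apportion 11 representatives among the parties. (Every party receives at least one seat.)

Dorne 3, Arden 2, Galen 2, Farrow 2, Harke 2

With divisor 1236: modified quotas Dorne 3.335, Arden 1.806, Galen 1.668, Farrow 1.467, Harke 1.876.
Geometric-mean thresholds: Dorne √(3·4)=3.464, Arden √(1·2)=1.414, Galen √(1·2)=1.414, Farrow √(1·2)=1.414, Harke √(1·2)=1.414.
Each quota rounded against its threshold gives Dorne 3, Arden 2, Galen 2, Farrow 2, Harke 2 (total 11).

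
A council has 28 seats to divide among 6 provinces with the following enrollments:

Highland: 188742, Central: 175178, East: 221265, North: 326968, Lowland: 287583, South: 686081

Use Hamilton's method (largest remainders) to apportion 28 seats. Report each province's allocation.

Highland: 3, Central: 3, East: 3, North: 5, Lowland: 4, South: 10

The standard divisor is 1885817/28 ≈ 67350.607.
Standard quotas: Highland 2.8024, Central 2.6010, East 3.2853, North 4.8547, Lowland 4.2699, South 10.1867.
Lower quotas: Highland 2, Central 2, East 3, North 4, Lowland 4, South 10 (sum 25, leaving 3 seats).
Remainders in descending order: North 0.8547, Highland 0.8024, Central 0.6010, East 0.2853, Lowland 0.2699, South 0.1867.
The surplus seats go to North, Highland, Central.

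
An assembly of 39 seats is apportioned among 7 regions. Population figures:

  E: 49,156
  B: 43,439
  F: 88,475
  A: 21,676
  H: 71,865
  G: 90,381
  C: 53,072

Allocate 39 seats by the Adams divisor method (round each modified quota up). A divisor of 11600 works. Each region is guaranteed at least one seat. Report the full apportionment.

E=5; B=4; F=8; A=2; H=7; G=8; C=5

With modified divisor 11600: modified quotas E 4.238, B 3.745, F 7.627, A 1.869, H 6.195, G 7.791, C 4.575.
Rounding up: E 5, B 4, F 8, A 2, H 7, G 8, C 5 (total 39).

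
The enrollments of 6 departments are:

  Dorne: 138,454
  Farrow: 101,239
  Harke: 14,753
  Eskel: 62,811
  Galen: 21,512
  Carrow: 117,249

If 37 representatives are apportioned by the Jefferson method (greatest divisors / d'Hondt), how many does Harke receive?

Standard divisor 456018/37 ≈ 12324.811; standard quotas: Dorne 11.234, Farrow 8.214, Harke 1.197, Eskel 5.096, Galen 1.745, Carrow 9.513.
Rounding down gives 11, 8, 1, 5, 1, 9 = 35 seats, so the divisor must be adjusted.
With modified divisor 11400: modified quotas Dorne 12.145, Farrow 8.881, Harke 1.294, Eskel 5.510, Galen 1.887, Carrow 10.285.
Rounding down: Dorne 12, Farrow 8, Harke 1, Eskel 5, Galen 1, Carrow 10 (total 37).
Harke receives 1.

1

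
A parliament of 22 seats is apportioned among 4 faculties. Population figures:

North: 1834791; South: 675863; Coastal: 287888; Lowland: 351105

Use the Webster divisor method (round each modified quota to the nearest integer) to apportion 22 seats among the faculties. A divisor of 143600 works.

North: 13, South: 5, Coastal: 2, Lowland: 2

With modified divisor 143600: modified quotas North 12.777, South 4.707, Coastal 2.005, Lowland 2.445.
Rounding to the nearest integer: North 13, South 5, Coastal 2, Lowland 2 (total 22).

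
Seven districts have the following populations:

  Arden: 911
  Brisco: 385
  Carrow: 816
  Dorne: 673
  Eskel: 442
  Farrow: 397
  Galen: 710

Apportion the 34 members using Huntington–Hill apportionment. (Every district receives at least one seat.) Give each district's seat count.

Arden: 7, Brisco: 3, Carrow: 6, Dorne: 5, Eskel: 4, Farrow: 3, Galen: 6

With divisor 127: modified quotas Arden 7.173, Brisco 3.031, Carrow 6.425, Dorne 5.299, Eskel 3.480, Farrow 3.126, Galen 5.591.
Geometric-mean thresholds: Arden √(7·8)=7.483, Brisco √(3·4)=3.464, Carrow √(6·7)=6.481, Dorne √(5·6)=5.477, Eskel √(3·4)=3.464, Farrow √(3·4)=3.464, Galen √(5·6)=5.477.
Each quota rounded against its threshold gives Arden 7, Brisco 3, Carrow 6, Dorne 5, Eskel 4, Farrow 3, Galen 6 (total 34).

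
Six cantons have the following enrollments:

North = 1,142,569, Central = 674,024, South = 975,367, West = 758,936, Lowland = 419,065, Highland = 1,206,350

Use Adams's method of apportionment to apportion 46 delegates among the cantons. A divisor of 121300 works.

With modified divisor 121300: modified quotas North 9.419, Central 5.557, South 8.041, West 6.257, Lowland 3.455, Highland 9.945.
Rounding up: North 10, Central 6, South 9, West 7, Lowland 4, Highland 10 (total 46).

North: 10; Central: 6; South: 9; West: 7; Lowland: 4; Highland: 10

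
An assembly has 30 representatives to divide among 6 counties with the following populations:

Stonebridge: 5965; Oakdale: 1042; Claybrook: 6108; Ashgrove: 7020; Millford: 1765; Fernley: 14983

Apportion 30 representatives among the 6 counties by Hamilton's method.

Stonebridge=5, Oakdale=1, Claybrook=5, Ashgrove=6, Millford=1, Fernley=12

The standard divisor is 36883/30 ≈ 1229.433.
Standard quotas: Stonebridge 4.8518, Oakdale 0.8475, Claybrook 4.9681, Ashgrove 5.7099, Millford 1.4356, Fernley 12.1869.
Lower quotas: Stonebridge 4, Oakdale 0, Claybrook 4, Ashgrove 5, Millford 1, Fernley 12 (sum 26, leaving 4 seats).
Remainders in descending order: Claybrook 0.9681, Stonebridge 0.8518, Oakdale 0.8475, Ashgrove 0.7099, Millford 0.4356, Fernley 0.1869.
Largest remainders: Claybrook, Stonebridge, Oakdale, Ashgrove receive the extra seats.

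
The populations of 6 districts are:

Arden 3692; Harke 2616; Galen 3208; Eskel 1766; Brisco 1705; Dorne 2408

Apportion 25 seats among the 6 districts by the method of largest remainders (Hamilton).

Total 15395; standard divisor 15395/25 ≈ 615.8.
Standard quotas: Arden 5.995, Harke 4.248, Galen 5.209, Eskel 2.868, Brisco 2.769, Dorne 3.910.
Lower quotas: Arden 5, Harke 4, Galen 5, Eskel 2, Brisco 2, Dorne 3 (sum 21, leaving 4 seats).
Remainders in descending order: Arden 0.995, Dorne 0.910, Eskel 0.868, Brisco 0.769, Harke 0.248, Galen 0.209.
The surplus seats go to Arden, Dorne, Eskel, Brisco.

Arden 6, Harke 4, Galen 5, Eskel 3, Brisco 3, Dorne 4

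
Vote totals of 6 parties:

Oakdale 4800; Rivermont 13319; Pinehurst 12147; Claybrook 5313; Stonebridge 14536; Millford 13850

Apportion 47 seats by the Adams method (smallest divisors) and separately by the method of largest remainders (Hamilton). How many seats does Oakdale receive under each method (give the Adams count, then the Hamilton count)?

4 and 3

Adams: Oakdale 4, Rivermont 10, Pinehurst 9, Claybrook 4, Stonebridge 10, Millford 10.
Hamilton: Oakdale 3, Rivermont 10, Pinehurst 9, Claybrook 4, Stonebridge 11, Millford 10.
Oakdale gets 4 under Adams and 3 under Hamilton.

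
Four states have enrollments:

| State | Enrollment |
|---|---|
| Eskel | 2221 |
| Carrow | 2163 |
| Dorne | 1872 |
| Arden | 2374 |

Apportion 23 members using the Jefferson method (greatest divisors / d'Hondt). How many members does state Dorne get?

Standard divisor 8630/23 ≈ 375.217; standard quotas: Eskel 5.919, Carrow 5.765, Dorne 4.989, Arden 6.327.
Rounding down gives 5, 5, 4, 6 = 20 seats, so the divisor must be adjusted.
With modified divisor 350: modified quotas Eskel 6.346, Carrow 6.180, Dorne 5.349, Arden 6.783.
Rounding down: Eskel 6, Carrow 6, Dorne 5, Arden 6 (total 23).
Dorne receives 5.

5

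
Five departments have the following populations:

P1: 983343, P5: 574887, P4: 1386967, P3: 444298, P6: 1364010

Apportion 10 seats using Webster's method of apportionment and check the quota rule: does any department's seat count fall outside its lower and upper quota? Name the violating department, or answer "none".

Standard quotas: P1 2.069, P5 1.209, P4 2.918, P3 0.935, P6 2.869.
Webster allocation: P1 2, P5 1, P4 3, P3 1, P6 3.
Every allocation lies between the lower and upper quota.

none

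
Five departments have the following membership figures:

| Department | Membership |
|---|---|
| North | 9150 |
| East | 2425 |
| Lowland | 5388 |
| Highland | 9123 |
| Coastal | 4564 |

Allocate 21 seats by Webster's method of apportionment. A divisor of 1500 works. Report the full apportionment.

With modified divisor 1500: modified quotas North 6.100, East 1.617, Lowland 3.592, Highland 6.082, Coastal 3.043.
Rounding to the nearest integer: North 6, East 2, Lowland 4, Highland 6, Coastal 3 (total 21).

North: 6, East: 2, Lowland: 4, Highland: 6, Coastal: 3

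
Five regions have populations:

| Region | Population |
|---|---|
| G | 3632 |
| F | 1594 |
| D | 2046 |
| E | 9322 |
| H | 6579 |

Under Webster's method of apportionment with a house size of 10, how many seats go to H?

3

Standard divisor 23173/10 ≈ 2317.3; standard quotas: G 1.567, F 0.688, D 0.883, E 4.023, H 2.839.
Rounding to the nearest integer gives 2, 1, 1, 4, 3 = 11 seats, so the divisor must be adjusted.
With modified divisor 2500: modified quotas G 1.453, F 0.638, D 0.818, E 3.729, H 2.632.
Rounding to the nearest integer: G 1, F 1, D 1, E 4, H 3 (total 10).
H receives 3.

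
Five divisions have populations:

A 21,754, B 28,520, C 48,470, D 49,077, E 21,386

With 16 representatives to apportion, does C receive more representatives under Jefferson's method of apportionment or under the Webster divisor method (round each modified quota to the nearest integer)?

Jefferson: A 2, B 2, C 5, D 5, E 2.
Webster: A 2, B 3, C 4, D 5, E 2.
C gets 5 under Jefferson and 4 under Webster.

Jefferson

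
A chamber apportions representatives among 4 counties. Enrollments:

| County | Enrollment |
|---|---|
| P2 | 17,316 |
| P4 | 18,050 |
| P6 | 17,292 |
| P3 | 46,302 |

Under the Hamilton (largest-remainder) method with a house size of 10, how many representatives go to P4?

2

The standard divisor is 98960/10 = 9896.
Standard quotas: P2 1.7498, P4 1.8240, P6 1.7474, P3 4.6789.
Lower quotas: P2 1, P4 1, P6 1, P3 4 (sum 7, leaving 3 seats).
Remainders in descending order: P4 0.8240, P2 0.7498, P6 0.7474, P3 0.6789.
Largest remainders: P4, P2, P6 receive the extra seats.
P4 receives 2.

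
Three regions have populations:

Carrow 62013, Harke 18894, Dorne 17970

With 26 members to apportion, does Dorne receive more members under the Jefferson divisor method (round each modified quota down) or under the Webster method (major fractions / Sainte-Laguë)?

Webster

Jefferson: Carrow 17, Harke 5, Dorne 4.
Webster: Carrow 16, Harke 5, Dorne 5.
Dorne gets 4 under Jefferson and 5 under Webster.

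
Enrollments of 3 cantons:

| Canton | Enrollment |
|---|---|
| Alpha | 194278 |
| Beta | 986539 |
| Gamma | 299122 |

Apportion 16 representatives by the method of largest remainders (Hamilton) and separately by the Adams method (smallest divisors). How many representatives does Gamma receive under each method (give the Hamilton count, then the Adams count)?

3 and 4

Hamilton: Alpha 2, Beta 11, Gamma 3.
Adams: Alpha 2, Beta 10, Gamma 4.
Gamma gets 3 under Hamilton and 4 under Adams.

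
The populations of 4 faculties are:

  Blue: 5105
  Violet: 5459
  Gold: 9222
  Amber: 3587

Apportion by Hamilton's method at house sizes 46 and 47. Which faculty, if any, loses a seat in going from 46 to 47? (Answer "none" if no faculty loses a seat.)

At 46 seats: Blue 10, Violet 11, Gold 18, Amber 7.
At 47 seats: Blue 10, Violet 11, Gold 19, Amber 7.
No faculty's allocation decreased.

none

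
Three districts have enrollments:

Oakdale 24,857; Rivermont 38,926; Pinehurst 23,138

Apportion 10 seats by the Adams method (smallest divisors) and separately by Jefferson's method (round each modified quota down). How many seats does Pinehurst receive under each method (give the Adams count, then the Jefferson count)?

3 and 2

Adams: Oakdale 3, Rivermont 4, Pinehurst 3.
Jefferson: Oakdale 3, Rivermont 5, Pinehurst 2.
Pinehurst gets 3 under Adams and 2 under Jefferson.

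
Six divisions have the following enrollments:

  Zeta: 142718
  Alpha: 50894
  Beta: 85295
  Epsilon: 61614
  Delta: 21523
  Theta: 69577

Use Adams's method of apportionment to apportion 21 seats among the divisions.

Standard divisor 431621/21 ≈ 20553.381; standard quotas: Zeta 6.944, Alpha 2.476, Beta 4.150, Epsilon 2.998, Delta 1.047, Theta 3.385.
Rounding up gives 7, 3, 5, 3, 2, 4 = 24 seats, so the divisor must be adjusted.
With modified divisor 23500: modified quotas Zeta 6.073, Alpha 2.166, Beta 3.630, Epsilon 2.622, Delta 0.916, Theta 2.961.
Rounding up: Zeta 7, Alpha 3, Beta 4, Epsilon 3, Delta 1, Theta 3 (total 21).

Zeta 7; Alpha 3; Beta 4; Epsilon 3; Delta 1; Theta 3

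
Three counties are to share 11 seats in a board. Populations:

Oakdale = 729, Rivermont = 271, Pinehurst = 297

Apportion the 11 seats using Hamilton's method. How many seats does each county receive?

The standard divisor is 1297/11 ≈ 117.909.
Standard quotas: Oakdale 6.183, Rivermont 2.298, Pinehurst 2.519.
Lower quotas: Oakdale 6, Rivermont 2, Pinehurst 2 (sum 10, leaving 1 seat).
Remainders in descending order: Pinehurst 0.519, Rivermont 0.298, Oakdale 0.183.
The surplus seat goes to Pinehurst.

Oakdale: 6; Rivermont: 2; Pinehurst: 3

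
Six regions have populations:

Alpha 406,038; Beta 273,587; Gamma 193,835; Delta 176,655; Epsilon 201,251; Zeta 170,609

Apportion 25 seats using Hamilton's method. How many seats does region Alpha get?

7

Standard divisor: 1421975 ÷ 25 = 56879.
Standard quotas: Alpha 7.1386, Beta 4.8100, Gamma 3.4078, Delta 3.1058, Epsilon 3.5382, Zeta 2.9995.
Lower quotas: Alpha 7, Beta 4, Gamma 3, Delta 3, Epsilon 3, Zeta 2 (sum 22, leaving 3 seats).
Remainders in descending order: Zeta 0.9995, Beta 0.8100, Epsilon 0.5382, Gamma 0.4078, Alpha 0.1386, Delta 0.1058.
The surplus seats go to Zeta, Beta, Epsilon.
Alpha receives 7.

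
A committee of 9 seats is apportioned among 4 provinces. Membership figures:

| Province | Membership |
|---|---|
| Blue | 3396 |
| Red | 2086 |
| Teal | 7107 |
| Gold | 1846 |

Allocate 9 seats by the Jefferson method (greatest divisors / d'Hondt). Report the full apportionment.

Blue: 2, Red: 1, Teal: 5, Gold: 1

Standard divisor 14435/9 ≈ 1603.889; standard quotas: Blue 2.117, Red 1.301, Teal 4.431, Gold 1.151.
Rounding down gives 2, 1, 4, 1 = 8 seats, so the divisor must be adjusted.
With modified divisor 1300: modified quotas Blue 2.612, Red 1.605, Teal 5.467, Gold 1.420.
Rounding down: Blue 2, Red 1, Teal 5, Gold 1 (total 9).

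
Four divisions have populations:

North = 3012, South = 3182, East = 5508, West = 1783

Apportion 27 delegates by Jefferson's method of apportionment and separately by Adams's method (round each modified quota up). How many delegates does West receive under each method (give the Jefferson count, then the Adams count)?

Jefferson: North 6, South 6, East 12, West 3.
Adams: North 6, South 6, East 11, West 4.
West gets 3 under Jefferson and 4 under Adams.

3 and 4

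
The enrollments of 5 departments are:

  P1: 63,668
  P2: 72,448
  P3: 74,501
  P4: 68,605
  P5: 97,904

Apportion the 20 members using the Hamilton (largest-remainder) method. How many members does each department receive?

P1: 3, P2: 4, P3: 4, P4: 4, P5: 5

The standard divisor is 377126/20 ≈ 18856.3.
Standard quotas: P1 3.3765, P2 3.8421, P3 3.9510, P4 3.6383, P5 5.1921.
Lower quotas: P1 3, P2 3, P3 3, P4 3, P5 5 (sum 17, leaving 3 seats).
Remainders in descending order: P3 0.9510, P2 0.8421, P4 0.6383, P1 0.3765, P5 0.1921.
The surplus seats go to P3, P2, P4.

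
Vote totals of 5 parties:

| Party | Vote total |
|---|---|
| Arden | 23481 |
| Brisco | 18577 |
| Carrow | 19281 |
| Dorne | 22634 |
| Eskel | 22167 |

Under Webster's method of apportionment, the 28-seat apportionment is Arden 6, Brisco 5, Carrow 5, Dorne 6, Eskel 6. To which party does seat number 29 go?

Priority for the next seat is population ÷ (current seats + 0.5).
Priorities: Arden 3612.462, Brisco 3377.636, Carrow 3505.636, Dorne 3482.154, Eskel 3410.308.
Highest priority: Arden.

Arden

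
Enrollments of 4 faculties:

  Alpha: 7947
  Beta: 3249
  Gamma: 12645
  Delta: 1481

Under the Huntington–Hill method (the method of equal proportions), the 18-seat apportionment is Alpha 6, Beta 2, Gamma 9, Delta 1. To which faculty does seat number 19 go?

Priority for the next seat is population ÷ (√(s·(s+1))).
Priorities: Alpha 1226.249, Beta 1326.399, Gamma 1332.900, Delta 1047.225.
Highest priority: Gamma.

Gamma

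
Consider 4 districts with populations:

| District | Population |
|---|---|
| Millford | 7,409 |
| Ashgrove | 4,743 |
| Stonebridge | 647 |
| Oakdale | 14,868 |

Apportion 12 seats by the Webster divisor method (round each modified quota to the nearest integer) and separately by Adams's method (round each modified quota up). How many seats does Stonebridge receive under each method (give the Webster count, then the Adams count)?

Webster: Millford 3, Ashgrove 2, Stonebridge 0, Oakdale 7.
Adams: Millford 3, Ashgrove 2, Stonebridge 1, Oakdale 6.
Stonebridge gets 0 under Webster and 1 under Adams.

0 and 1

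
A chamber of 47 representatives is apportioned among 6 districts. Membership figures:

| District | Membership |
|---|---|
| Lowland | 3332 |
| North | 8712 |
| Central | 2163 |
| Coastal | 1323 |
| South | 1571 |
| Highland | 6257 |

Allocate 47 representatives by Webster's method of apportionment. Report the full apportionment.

Standard divisor 23358/47 ≈ 496.979; standard quotas: Lowland 6.705, North 17.530, Central 4.352, Coastal 2.662, South 3.161, Highland 12.590.
Rounding to the nearest integer gives 7, 18, 4, 3, 3, 13 = 48 seats, so the divisor must be adjusted.
With modified divisor 499: modified quotas Lowland 6.677, North 17.459, Central 4.335, Coastal 2.651, South 3.148, Highland 12.539.
Rounding to the nearest integer: Lowland 7, North 17, Central 4, Coastal 3, South 3, Highland 13 (total 47).

Lowland 7, North 17, Central 4, Coastal 3, South 3, Highland 13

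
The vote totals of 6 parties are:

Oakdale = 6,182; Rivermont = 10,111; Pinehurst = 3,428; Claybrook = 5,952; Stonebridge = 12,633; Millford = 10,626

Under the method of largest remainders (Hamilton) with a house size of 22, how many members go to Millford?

5

Standard divisor: 48932 ÷ 22 ≈ 2224.182.
Standard quotas: Oakdale 2.7794, Rivermont 4.5459, Pinehurst 1.5412, Claybrook 2.6760, Stonebridge 5.6798, Millford 4.7775.
Lower quotas: Oakdale 2, Rivermont 4, Pinehurst 1, Claybrook 2, Stonebridge 5, Millford 4 (sum 18, leaving 4 seats).
Remainders in descending order: Oakdale 0.7794, Millford 0.7775, Stonebridge 0.6798, Claybrook 0.6760, Rivermont 0.5459, Pinehurst 0.5412.
Largest remainders: Oakdale, Millford, Stonebridge, Claybrook receive the extra seats.
Millford receives 5.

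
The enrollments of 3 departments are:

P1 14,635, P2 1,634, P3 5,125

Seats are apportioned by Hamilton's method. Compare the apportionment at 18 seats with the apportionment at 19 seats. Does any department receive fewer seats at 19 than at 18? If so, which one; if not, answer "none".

P2

At 18 seats: P1 12, P2 2, P3 4.
At 19 seats: P1 13, P2 1, P3 5.
P2 drops from 2 to 1.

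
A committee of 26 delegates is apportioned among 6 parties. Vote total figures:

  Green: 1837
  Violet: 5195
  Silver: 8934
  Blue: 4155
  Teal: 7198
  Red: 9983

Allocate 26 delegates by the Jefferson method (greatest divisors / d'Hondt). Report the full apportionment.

Green 1; Violet 4; Silver 6; Blue 3; Teal 5; Red 7

Standard divisor 37302/26 ≈ 1434.692; standard quotas: Green 1.280, Violet 3.621, Silver 6.227, Blue 2.896, Teal 5.017, Red 6.958.
Rounding down gives 1, 3, 6, 2, 5, 6 = 23 seats, so the divisor must be adjusted.
With modified divisor 1290: modified quotas Green 1.424, Violet 4.027, Silver 6.926, Blue 3.221, Teal 5.580, Red 7.739.
Rounding down: Green 1, Violet 4, Silver 6, Blue 3, Teal 5, Red 7 (total 26).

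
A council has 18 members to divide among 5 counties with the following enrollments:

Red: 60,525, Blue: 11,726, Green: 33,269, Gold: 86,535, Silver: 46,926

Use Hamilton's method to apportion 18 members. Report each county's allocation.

Total 238981; standard divisor 238981/18 ≈ 13276.722.
Standard quotas: Red 4.5587, Blue 0.8832, Green 2.5058, Gold 6.5178, Silver 3.5345.
Lower quotas: Red 4, Blue 0, Green 2, Gold 6, Silver 3 (sum 15, leaving 3 seats).
Remainders in descending order: Blue 0.8832, Red 0.5587, Silver 0.5345, Gold 0.5178, Green 0.5058.
The surplus seats go to Blue, Red, Silver.

Red: 5, Blue: 1, Green: 2, Gold: 6, Silver: 4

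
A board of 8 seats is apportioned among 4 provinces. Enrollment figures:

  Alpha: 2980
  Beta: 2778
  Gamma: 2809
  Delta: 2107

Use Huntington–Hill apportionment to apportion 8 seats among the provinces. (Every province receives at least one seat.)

With divisor 1353: modified quotas Alpha 2.203, Beta 2.053, Gamma 2.076, Delta 1.557.
Geometric-mean thresholds: Alpha √(2·3)=2.449, Beta √(2·3)=2.449, Gamma √(2·3)=2.449, Delta √(1·2)=1.414.
Each quota rounded against its threshold gives Alpha 2, Beta 2, Gamma 2, Delta 2 (total 8).

Alpha 2; Beta 2; Gamma 2; Delta 2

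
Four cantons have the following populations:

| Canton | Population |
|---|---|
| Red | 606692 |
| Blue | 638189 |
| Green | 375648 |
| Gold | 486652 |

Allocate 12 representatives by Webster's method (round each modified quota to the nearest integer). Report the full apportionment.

Standard divisor 2107181/12 ≈ 175598.417; standard quotas: Red 3.455, Blue 3.634, Green 2.139, Gold 2.771.
Rounding to the nearest integer gives Red 3, Blue 4, Green 2, Gold 3 — total 12, matching the house size, so no adjustment is needed.

Red 3; Blue 4; Green 2; Gold 3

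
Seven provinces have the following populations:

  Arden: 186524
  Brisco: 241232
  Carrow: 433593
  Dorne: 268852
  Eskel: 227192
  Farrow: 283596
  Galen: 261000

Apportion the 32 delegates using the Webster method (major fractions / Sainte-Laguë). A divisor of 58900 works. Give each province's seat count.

Arden 3, Brisco 4, Carrow 7, Dorne 5, Eskel 4, Farrow 5, Galen 4

With modified divisor 58900: modified quotas Arden 3.167, Brisco 4.096, Carrow 7.362, Dorne 4.565, Eskel 3.857, Farrow 4.815, Galen 4.431.
Rounding to the nearest integer: Arden 3, Brisco 4, Carrow 7, Dorne 5, Eskel 4, Farrow 5, Galen 4 (total 32).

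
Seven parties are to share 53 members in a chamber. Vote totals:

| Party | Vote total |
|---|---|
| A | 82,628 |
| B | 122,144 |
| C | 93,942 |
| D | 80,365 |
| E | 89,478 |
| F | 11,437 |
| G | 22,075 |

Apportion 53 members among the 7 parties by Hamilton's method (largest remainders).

The standard divisor is 502069/53 = 9473.
Standard quotas: A 8.7225, B 12.8939, C 9.9168, D 8.4836, E 9.4456, F 1.2073, G 2.3303.
Lower quotas: A 8, B 12, C 9, D 8, E 9, F 1, G 2 (sum 49, leaving 4 seats).
Remainders in descending order: C 0.9168, B 0.8939, A 0.7225, D 0.4836, E 0.4456, G 0.3303, F 0.2073.
Largest remainders: C, B, A, D receive the extra seats.

A=9, B=13, C=10, D=9, E=9, F=1, G=2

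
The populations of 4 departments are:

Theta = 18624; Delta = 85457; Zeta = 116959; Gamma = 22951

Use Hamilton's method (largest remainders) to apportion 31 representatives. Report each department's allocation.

Theta=2; Delta=11; Zeta=15; Gamma=3

Standard divisor: 243991 ÷ 31 ≈ 7870.677.
Standard quotas: Theta 2.3663, Delta 10.8576, Zeta 14.8601, Gamma 2.9160.
Lower quotas: Theta 2, Delta 10, Zeta 14, Gamma 2 (sum 28, leaving 3 seats).
Remainders in descending order: Gamma 0.9160, Zeta 0.8601, Delta 0.8576, Theta 0.3663.
Largest remainders: Gamma, Zeta, Delta receive the extra seats.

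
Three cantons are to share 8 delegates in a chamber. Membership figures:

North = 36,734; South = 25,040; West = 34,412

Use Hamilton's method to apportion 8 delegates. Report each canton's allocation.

North=3, South=2, West=3

Total 96186; standard divisor 96186/8 ≈ 12023.25.
Standard quotas: North 3.0552, South 2.0826, West 2.8621.
Lower quotas: North 3, South 2, West 2 (sum 7, leaving 1 seat).
Remainders in descending order: West 0.8621, South 0.0826, North 0.0552.
The surplus seat goes to West.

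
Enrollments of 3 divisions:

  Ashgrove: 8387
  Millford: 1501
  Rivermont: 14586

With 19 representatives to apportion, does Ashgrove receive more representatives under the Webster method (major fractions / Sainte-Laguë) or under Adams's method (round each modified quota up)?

Webster: Ashgrove 7, Millford 1, Rivermont 11.
Adams: Ashgrove 6, Millford 2, Rivermont 11.
Ashgrove gets 7 under Webster and 6 under Adams.

Webster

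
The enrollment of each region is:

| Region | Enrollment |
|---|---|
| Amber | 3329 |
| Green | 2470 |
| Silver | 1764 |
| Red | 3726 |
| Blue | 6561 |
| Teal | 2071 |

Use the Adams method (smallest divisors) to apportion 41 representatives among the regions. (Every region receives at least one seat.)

Standard divisor 19921/41 ≈ 485.878; standard quotas: Amber 6.852, Green 5.084, Silver 3.631, Red 7.669, Blue 13.503, Teal 4.262.
Rounding up gives 7, 6, 4, 8, 14, 5 = 44 seats, so the divisor must be adjusted.
With modified divisor 530: modified quotas Amber 6.281, Green 4.660, Silver 3.328, Red 7.030, Blue 12.379, Teal 3.908.
Rounding up: Amber 7, Green 5, Silver 4, Red 8, Blue 13, Teal 4 (total 41).

Amber=7, Green=5, Silver=4, Red=8, Blue=13, Teal=4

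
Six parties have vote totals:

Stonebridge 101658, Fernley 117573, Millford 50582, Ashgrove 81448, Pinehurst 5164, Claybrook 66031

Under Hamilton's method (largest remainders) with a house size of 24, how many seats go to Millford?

Standard divisor: 422456 ÷ 24 ≈ 17602.333.
Standard quotas: Stonebridge 5.7753, Fernley 6.6794, Millford 2.8736, Ashgrove 4.6271, Pinehurst 0.2934, Claybrook 3.7513.
Lower quotas: Stonebridge 5, Fernley 6, Millford 2, Ashgrove 4, Pinehurst 0, Claybrook 3 (sum 20, leaving 4 seats).
Remainders in descending order: Millford 0.8736, Stonebridge 0.7753, Claybrook 0.7513, Fernley 0.6794, Ashgrove 0.6271, Pinehurst 0.2934.
Largest remainders: Millford, Stonebridge, Claybrook, Fernley receive the extra seats.
Millford receives 3.

3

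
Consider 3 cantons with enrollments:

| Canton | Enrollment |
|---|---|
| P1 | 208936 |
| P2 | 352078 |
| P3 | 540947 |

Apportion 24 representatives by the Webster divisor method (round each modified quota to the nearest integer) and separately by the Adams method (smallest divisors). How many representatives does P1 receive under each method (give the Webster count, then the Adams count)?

Webster: P1 4, P2 8, P3 12.
Adams: P1 5, P2 8, P3 11.
P1 gets 4 under Webster and 5 under Adams.

4 and 5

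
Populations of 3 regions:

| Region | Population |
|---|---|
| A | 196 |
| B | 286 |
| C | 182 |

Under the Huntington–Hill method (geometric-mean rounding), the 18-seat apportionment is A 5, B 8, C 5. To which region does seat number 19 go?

Priority for the next seat is population ÷ (√(s·(s+1))).
Priorities: A 35.785, B 33.705, C 33.229.
Highest priority: A.

A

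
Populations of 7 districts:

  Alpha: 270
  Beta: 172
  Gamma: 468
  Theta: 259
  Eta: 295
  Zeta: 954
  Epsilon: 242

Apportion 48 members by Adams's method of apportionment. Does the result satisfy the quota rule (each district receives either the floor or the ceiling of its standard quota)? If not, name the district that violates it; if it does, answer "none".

Standard quotas: Alpha 4.872, Beta 3.104, Gamma 8.445, Theta 4.674, Eta 5.323, Zeta 17.215, Epsilon 4.367.
Adams allocation: Alpha 5, Beta 3, Gamma 8, Theta 5, Eta 5, Zeta 17, Epsilon 5.
Every allocation lies between the lower and upper quota.

none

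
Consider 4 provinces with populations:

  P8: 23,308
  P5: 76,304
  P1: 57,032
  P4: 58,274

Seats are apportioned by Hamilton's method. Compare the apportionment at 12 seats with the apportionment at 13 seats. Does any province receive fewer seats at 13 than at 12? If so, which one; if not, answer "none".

P8

At 12 seats: P8 2, P5 4, P1 3, P4 3.
At 13 seats: P8 1, P5 5, P1 3, P4 4.
P8 drops from 2 to 1.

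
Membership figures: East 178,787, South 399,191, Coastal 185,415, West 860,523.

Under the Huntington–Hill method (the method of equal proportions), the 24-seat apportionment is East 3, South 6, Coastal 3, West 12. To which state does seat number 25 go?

Priority for the next seat is population ÷ (√(s·(s+1))).
Priorities: East 51611.361, South 61596.509, Coastal 53524.700, West 68896.980.
Highest priority: West.

West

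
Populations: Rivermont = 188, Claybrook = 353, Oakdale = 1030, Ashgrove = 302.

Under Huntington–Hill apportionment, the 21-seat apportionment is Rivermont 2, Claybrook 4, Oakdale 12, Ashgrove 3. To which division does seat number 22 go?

Priority for the next seat is population ÷ (√(s·(s+1))).
Priorities: Rivermont 76.751, Claybrook 78.933, Oakdale 82.466, Ashgrove 87.180.
Highest priority: Ashgrove.

Ashgrove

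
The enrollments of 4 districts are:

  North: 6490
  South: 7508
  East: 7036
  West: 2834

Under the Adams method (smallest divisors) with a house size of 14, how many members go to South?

Standard divisor 23868/14 ≈ 1704.857; standard quotas: North 3.807, South 4.404, East 4.127, West 1.662.
Rounding up gives 4, 5, 5, 2 = 16 seats, so the divisor must be adjusted.
With modified divisor 2000: modified quotas North 3.245, South 3.754, East 3.518, West 1.417.
Rounding up: North 4, South 4, East 4, West 2 (total 14).
South receives 4.

4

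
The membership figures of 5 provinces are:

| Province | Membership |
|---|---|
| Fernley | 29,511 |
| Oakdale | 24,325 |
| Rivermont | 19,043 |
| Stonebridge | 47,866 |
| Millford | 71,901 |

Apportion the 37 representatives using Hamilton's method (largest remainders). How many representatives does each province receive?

Fernley=6; Oakdale=5; Rivermont=3; Stonebridge=9; Millford=14

Total 192646; standard divisor 192646/37 ≈ 5206.649.
Standard quotas: Fernley 5.6679, Oakdale 4.6719, Rivermont 3.6574, Stonebridge 9.1932, Millford 13.8095.
Lower quotas: Fernley 5, Oakdale 4, Rivermont 3, Stonebridge 9, Millford 13 (sum 34, leaving 3 seats).
Remainders in descending order: Millford 0.8095, Oakdale 0.6719, Fernley 0.6679, Rivermont 0.6574, Stonebridge 0.1932.
The surplus seats go to Millford, Oakdale, Fernley.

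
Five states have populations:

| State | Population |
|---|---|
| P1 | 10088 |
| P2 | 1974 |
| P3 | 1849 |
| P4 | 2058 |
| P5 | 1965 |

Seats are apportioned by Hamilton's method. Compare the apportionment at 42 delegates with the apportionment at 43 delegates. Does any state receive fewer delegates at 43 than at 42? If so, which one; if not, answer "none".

none

At 42 seats: P1 24, P2 5, P3 4, P4 5, P5 4.
At 43 seats: P1 24, P2 5, P3 4, P4 5, P5 5.
No state's allocation decreased.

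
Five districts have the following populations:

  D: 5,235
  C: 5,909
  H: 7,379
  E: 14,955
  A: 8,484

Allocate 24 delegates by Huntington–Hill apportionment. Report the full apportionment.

D: 3, C: 3, H: 4, E: 9, A: 5

With divisor 1734: modified quotas D 3.019, C 3.408, H 4.255, E 8.625, A 4.893.
Geometric-mean thresholds: D √(3·4)=3.464, C √(3·4)=3.464, H √(4·5)=4.472, E √(8·9)=8.485, A √(4·5)=4.472.
Each quota rounded against its threshold gives D 3, C 3, H 4, E 9, A 5 (total 24).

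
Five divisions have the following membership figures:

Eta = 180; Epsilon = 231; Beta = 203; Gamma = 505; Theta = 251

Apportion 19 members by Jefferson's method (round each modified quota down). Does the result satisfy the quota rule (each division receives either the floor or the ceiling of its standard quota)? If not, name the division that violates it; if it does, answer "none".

none

Standard quotas: Eta 2.496, Epsilon 3.204, Beta 2.815, Gamma 7.004, Theta 3.481.
Jefferson allocation: Eta 2, Epsilon 3, Beta 3, Gamma 8, Theta 3.
Every allocation lies between the lower and upper quota.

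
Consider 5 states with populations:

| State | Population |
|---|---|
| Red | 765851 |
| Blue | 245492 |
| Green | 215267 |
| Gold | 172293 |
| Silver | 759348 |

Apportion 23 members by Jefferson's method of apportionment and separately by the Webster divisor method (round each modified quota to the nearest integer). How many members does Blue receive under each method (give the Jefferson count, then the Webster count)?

2 and 3

Jefferson: Red 9, Blue 2, Green 2, Gold 2, Silver 8.
Webster: Red 8, Blue 3, Green 2, Gold 2, Silver 8.
Blue gets 2 under Jefferson and 3 under Webster.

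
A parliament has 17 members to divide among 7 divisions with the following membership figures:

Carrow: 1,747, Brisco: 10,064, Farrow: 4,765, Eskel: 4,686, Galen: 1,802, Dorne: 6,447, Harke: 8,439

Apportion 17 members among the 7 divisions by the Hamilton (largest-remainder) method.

The standard divisor is 37950/17 ≈ 2232.353.
Standard quotas: Carrow 0.7826, Brisco 4.5082, Farrow 2.1345, Eskel 2.0991, Galen 0.8072, Dorne 2.8880, Harke 3.7803.
Lower quotas: Carrow 0, Brisco 4, Farrow 2, Eskel 2, Galen 0, Dorne 2, Harke 3 (sum 13, leaving 4 seats).
Remainders in descending order: Dorne 0.8880, Galen 0.8072, Carrow 0.7826, Harke 0.7803, Brisco 0.5082, Farrow 0.1345, Eskel 0.0991.
The surplus seats go to Dorne, Galen, Carrow, Harke.

Carrow 1, Brisco 4, Farrow 2, Eskel 2, Galen 1, Dorne 3, Harke 4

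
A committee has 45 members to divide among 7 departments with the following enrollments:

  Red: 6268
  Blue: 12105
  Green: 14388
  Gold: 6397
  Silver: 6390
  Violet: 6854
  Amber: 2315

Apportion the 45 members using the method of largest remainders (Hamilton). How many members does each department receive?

Total 54717; standard divisor 54717/45 ≈ 1215.933.
Standard quotas: Red 5.1549, Blue 9.9553, Green 11.8329, Gold 5.2610, Silver 5.2552, Violet 5.6368, Amber 1.9039.
Lower quotas: Red 5, Blue 9, Green 11, Gold 5, Silver 5, Violet 5, Amber 1 (sum 41, leaving 4 seats).
Remainders in descending order: Blue 0.9553, Amber 0.9039, Green 0.8329, Violet 0.6368, Gold 0.2610, Silver 0.2552, Red 0.1549.
Largest remainders: Blue, Amber, Green, Violet receive the extra seats.

Red 5, Blue 10, Green 12, Gold 5, Silver 5, Violet 6, Amber 2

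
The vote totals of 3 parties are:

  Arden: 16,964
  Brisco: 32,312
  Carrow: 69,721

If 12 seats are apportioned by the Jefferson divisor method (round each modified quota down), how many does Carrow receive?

Standard divisor 118997/12 ≈ 9916.417; standard quotas: Arden 1.711, Brisco 3.258, Carrow 7.031.
Rounding down gives 1, 3, 7 = 11 seats, so the divisor must be adjusted.
With modified divisor 8600: modified quotas Arden 1.973, Brisco 3.757, Carrow 8.107.
Rounding down: Arden 1, Brisco 3, Carrow 8 (total 12).
Carrow receives 8.

8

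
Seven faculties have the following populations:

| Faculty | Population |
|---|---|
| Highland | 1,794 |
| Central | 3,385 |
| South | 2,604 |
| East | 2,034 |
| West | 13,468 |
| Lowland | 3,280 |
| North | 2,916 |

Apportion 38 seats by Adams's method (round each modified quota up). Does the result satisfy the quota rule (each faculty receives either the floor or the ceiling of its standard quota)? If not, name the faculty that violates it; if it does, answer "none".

West

Standard quotas: Highland 2.312, Central 4.363, South 3.356, East 2.622, West 17.360, Lowland 4.228, North 3.759.
Adams allocation: Highland 3, Central 4, South 4, East 3, West 16, Lowland 4, North 4.
West has quota 17.360 (lower 17, upper 18) but receives 16 — outside the quota interval.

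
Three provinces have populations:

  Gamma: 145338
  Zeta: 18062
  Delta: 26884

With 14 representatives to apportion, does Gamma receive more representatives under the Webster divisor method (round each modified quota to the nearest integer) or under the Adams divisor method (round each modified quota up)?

Webster: Gamma 11, Zeta 1, Delta 2.
Adams: Gamma 10, Zeta 2, Delta 2.
Gamma gets 11 under Webster and 10 under Adams.

Webster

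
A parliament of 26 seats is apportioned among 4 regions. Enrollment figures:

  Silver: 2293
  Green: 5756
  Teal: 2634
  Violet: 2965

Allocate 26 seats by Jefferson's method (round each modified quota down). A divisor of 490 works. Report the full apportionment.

Silver=4, Green=11, Teal=5, Violet=6

With modified divisor 490: modified quotas Silver 4.680, Green 11.747, Teal 5.376, Violet 6.051.
Rounding down: Silver 4, Green 11, Teal 5, Violet 6 (total 26).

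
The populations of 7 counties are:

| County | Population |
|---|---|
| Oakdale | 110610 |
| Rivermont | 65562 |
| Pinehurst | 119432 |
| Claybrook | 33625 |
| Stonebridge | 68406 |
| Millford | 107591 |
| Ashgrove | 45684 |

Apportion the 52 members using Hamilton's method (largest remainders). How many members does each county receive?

Total 550910; standard divisor 550910/52 ≈ 10594.423.
Standard quotas: Oakdale 10.4404, Rivermont 6.1884, Pinehurst 11.2731, Claybrook 3.1738, Stonebridge 6.4568, Millford 10.1554, Ashgrove 4.3121.
Lower quotas: Oakdale 10, Rivermont 6, Pinehurst 11, Claybrook 3, Stonebridge 6, Millford 10, Ashgrove 4 (sum 50, leaving 2 seats).
Remainders in descending order: Stonebridge 0.4568, Oakdale 0.4404, Ashgrove 0.3121, Pinehurst 0.2731, Rivermont 0.1884, Claybrook 0.1738, Millford 0.1554.
The surplus seats go to Stonebridge, Oakdale.

Oakdale 11; Rivermont 6; Pinehurst 11; Claybrook 3; Stonebridge 7; Millford 10; Ashgrove 4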